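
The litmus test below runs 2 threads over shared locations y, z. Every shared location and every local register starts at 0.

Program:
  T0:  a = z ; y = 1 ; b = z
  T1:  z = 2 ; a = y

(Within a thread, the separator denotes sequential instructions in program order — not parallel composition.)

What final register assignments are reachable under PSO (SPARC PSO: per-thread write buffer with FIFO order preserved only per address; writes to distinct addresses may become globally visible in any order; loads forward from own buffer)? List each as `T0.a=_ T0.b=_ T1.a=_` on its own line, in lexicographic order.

T0.a=0 T0.b=0 T1.a=0
T0.a=0 T0.b=0 T1.a=1
T0.a=0 T0.b=2 T1.a=0
T0.a=0 T0.b=2 T1.a=1
T0.a=2 T0.b=2 T1.a=0
T0.a=2 T0.b=2 T1.a=1

outcome vector order: (T0.a,T0.b,T1.a)
|PSO outcomes| = 6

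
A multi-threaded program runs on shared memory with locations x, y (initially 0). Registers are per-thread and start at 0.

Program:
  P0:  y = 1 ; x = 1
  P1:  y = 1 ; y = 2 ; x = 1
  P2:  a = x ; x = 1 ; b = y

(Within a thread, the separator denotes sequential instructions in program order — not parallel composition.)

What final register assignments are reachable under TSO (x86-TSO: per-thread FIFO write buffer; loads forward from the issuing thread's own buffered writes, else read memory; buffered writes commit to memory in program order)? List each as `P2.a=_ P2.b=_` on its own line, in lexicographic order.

P2.a=0 P2.b=0
P2.a=0 P2.b=1
P2.a=0 P2.b=2
P2.a=1 P2.b=1
P2.a=1 P2.b=2

outcome vector order: (P2.a,P2.b)
|TSO outcomes| = 5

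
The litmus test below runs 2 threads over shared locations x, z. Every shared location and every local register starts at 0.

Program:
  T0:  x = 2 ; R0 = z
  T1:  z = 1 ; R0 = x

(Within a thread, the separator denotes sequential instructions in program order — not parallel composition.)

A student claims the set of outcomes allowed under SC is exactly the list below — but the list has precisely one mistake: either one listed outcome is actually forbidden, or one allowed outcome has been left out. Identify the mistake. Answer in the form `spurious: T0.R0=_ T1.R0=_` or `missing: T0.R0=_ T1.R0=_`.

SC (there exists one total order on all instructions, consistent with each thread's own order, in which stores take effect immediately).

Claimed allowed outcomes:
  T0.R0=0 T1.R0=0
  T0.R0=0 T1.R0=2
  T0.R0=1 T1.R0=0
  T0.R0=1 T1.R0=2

outcome vector order: (T0.R0,T1.R0)
[SC] allowed = {02 10 12}
claimed∖SC = {00}

spurious: T0.R0=0 T1.R0=0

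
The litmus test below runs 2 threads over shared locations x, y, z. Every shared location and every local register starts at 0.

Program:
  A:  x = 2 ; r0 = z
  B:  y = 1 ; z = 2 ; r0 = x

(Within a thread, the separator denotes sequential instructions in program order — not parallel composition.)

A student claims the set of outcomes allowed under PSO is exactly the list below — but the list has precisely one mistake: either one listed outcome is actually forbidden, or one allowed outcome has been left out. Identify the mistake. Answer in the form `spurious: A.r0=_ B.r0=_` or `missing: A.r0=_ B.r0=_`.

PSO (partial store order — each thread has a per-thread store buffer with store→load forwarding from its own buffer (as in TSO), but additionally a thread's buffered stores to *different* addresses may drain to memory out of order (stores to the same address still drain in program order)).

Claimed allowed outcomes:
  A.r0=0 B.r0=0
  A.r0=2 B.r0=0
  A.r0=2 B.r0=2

outcome vector order: (A.r0,B.r0)
[PSO] allowed = {<0 0>, <0 2>, <2 0>, <2 2>}
PSO∖claimed = {<0 2>}

missing: A.r0=0 B.r0=2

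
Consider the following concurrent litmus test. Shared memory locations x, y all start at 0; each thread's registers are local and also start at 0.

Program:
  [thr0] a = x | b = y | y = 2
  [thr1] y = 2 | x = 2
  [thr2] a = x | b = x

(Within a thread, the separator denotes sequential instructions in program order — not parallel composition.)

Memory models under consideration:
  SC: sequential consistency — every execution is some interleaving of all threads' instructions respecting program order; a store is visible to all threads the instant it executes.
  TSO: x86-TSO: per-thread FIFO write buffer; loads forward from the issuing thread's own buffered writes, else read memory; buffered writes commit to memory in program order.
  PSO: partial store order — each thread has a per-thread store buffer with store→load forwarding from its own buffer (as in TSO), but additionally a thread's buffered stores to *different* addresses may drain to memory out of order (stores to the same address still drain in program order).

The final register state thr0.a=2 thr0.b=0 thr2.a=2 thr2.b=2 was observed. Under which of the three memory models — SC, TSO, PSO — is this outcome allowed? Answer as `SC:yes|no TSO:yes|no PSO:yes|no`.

SC:no TSO:no PSO:yes

outcome vector order: (thr0.a,thr0.b,thr2.a,thr2.b)
SC: 9 outcomes — {(0,0,0,0), (0,0,0,2), (0,0,2,2), (0,2,0,0), (0,2,0,2), (0,2,2,2), (2,2,0,0), (2,2,0,2), (2,2,2,2)}
TSO: 9 outcomes — {(0,0,0,0), (0,0,0,2), (0,0,2,2), (0,2,0,0), (0,2,0,2), (0,2,2,2), (2,2,0,0), (2,2,0,2), (2,2,2,2)}
PSO: 12 outcomes — {(0,0,0,0), (0,0,0,2), (0,0,2,2), (0,2,0,0), (0,2,0,2), (0,2,2,2), (2,0,0,0), (2,0,0,2), (2,0,2,2), (2,2,0,0), (2,2,0,2), (2,2,2,2)}
target (2,0,2,2) ∈ {PSO}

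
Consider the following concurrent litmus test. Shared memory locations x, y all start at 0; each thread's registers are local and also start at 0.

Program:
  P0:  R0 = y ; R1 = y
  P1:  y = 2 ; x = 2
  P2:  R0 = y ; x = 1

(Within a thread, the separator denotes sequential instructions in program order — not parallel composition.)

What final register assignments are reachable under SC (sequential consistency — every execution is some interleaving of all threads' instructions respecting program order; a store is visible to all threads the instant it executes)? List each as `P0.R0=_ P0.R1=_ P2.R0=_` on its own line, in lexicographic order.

P0.R0=0 P0.R1=0 P2.R0=0
P0.R0=0 P0.R1=0 P2.R0=2
P0.R0=0 P0.R1=2 P2.R0=0
P0.R0=0 P0.R1=2 P2.R0=2
P0.R0=2 P0.R1=2 P2.R0=0
P0.R0=2 P0.R1=2 P2.R0=2

outcome vector order: (P0.R0,P0.R1,P2.R0)
|SC outcomes| = 6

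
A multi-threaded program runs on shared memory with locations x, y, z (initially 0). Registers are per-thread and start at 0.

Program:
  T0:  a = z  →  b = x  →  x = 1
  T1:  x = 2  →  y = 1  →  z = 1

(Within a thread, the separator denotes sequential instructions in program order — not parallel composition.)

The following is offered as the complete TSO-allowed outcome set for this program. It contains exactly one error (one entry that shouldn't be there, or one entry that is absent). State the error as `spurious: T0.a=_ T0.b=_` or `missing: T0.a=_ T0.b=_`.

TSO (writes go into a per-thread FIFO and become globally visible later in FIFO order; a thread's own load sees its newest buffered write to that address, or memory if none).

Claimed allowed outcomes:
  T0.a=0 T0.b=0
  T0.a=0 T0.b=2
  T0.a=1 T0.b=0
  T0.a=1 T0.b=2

spurious: T0.a=1 T0.b=0

outcome vector order: (T0.a,T0.b)
TSO (3): <0 0>, <0 2>, <1 2>
claimed∖TSO = {<1 0>}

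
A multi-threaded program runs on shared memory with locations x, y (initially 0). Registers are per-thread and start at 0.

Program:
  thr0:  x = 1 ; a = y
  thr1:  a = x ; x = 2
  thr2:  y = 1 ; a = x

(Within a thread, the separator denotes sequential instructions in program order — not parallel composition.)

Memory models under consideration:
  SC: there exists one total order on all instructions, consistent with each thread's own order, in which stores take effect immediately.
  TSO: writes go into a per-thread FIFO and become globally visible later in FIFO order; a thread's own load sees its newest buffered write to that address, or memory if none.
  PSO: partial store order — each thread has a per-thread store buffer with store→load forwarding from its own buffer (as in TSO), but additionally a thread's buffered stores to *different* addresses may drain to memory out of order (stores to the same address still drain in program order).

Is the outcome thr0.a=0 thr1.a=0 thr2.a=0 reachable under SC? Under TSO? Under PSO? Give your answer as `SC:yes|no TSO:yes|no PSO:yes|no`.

SC:no TSO:yes PSO:yes

outcome vector order: (thr0.a,thr1.a,thr2.a)
SC: 10 outcomes — {001 002 011 012 100 101 102 110 111 112}
TSO: 12 outcomes — {000 001 002 010 011 012 100 101 102 110 111 112}
PSO: 12 outcomes — {000 001 002 010 011 012 100 101 102 110 111 112}
target 000 ∈ {TSO,PSO}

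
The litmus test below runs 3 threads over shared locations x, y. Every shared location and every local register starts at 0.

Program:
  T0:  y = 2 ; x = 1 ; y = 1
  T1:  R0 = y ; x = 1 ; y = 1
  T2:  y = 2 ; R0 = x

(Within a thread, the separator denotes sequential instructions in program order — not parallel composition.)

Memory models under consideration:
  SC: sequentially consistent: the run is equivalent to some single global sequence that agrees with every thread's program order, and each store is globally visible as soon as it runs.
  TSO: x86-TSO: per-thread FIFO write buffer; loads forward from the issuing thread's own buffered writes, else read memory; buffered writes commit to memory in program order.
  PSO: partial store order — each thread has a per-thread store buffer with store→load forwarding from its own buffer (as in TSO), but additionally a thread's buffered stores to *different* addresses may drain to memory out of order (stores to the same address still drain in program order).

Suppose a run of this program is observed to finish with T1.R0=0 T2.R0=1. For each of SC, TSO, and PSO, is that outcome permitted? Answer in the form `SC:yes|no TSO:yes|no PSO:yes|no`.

outcome vector order: (T1.R0,T2.R0)
SC: 6 outcomes — {00, 01, 10, 11, 20, 21}
TSO: 6 outcomes — {00, 01, 10, 11, 20, 21}
PSO: 6 outcomes — {00, 01, 10, 11, 20, 21}
target 01 ∈ {SC,TSO,PSO}

SC:yes TSO:yes PSO:yes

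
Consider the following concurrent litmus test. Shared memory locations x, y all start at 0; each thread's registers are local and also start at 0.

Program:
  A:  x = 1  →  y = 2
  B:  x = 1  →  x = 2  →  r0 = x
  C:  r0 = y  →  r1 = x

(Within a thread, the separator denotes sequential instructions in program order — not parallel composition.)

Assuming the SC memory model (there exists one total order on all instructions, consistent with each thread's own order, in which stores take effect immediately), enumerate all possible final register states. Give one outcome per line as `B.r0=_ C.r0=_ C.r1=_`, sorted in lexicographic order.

B.r0=1 C.r0=0 C.r1=0
B.r0=1 C.r0=0 C.r1=1
B.r0=1 C.r0=0 C.r1=2
B.r0=1 C.r0=2 C.r1=1
B.r0=2 C.r0=0 C.r1=0
B.r0=2 C.r0=0 C.r1=1
B.r0=2 C.r0=0 C.r1=2
B.r0=2 C.r0=2 C.r1=1
B.r0=2 C.r0=2 C.r1=2

outcome vector order: (B.r0,C.r0,C.r1)
|SC outcomes| = 9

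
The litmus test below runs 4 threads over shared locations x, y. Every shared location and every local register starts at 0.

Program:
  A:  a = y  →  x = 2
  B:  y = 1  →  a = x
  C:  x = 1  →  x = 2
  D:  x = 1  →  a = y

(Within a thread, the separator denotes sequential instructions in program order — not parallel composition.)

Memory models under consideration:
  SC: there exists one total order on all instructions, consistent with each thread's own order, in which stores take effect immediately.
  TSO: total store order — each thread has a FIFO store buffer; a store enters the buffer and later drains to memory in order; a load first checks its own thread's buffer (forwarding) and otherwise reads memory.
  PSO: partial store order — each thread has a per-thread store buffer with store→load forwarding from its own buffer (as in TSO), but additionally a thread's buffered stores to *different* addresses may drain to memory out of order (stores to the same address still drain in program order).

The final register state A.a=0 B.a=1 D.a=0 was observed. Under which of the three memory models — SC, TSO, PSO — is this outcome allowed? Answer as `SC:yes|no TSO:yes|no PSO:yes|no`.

SC:yes TSO:yes PSO:yes

outcome vector order: (A.a,B.a,D.a)
SC (10): <0 0 1>; <0 1 0>; <0 1 1>; <0 2 0>; <0 2 1>; <1 0 1>; <1 1 0>; <1 1 1>; <1 2 0>; <1 2 1>
TSO (12): <0 0 0>; <0 0 1>; <0 1 0>; <0 1 1>; <0 2 0>; <0 2 1>; <1 0 0>; <1 0 1>; <1 1 0>; <1 1 1>; <1 2 0>; <1 2 1>
PSO (12): <0 0 0>; <0 0 1>; <0 1 0>; <0 1 1>; <0 2 0>; <0 2 1>; <1 0 0>; <1 0 1>; <1 1 0>; <1 1 1>; <1 2 0>; <1 2 1>
target <0 1 0> ∈ {SC,TSO,PSO}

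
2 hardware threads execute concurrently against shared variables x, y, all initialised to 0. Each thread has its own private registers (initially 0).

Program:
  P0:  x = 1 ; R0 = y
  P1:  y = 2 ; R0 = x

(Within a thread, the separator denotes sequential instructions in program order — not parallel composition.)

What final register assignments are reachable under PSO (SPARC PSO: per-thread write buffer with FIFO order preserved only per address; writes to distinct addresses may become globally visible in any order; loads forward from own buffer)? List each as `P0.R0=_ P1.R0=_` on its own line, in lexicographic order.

outcome vector order: (P0.R0,P1.R0)
|PSO outcomes| = 4

P0.R0=0 P1.R0=0
P0.R0=0 P1.R0=1
P0.R0=2 P1.R0=0
P0.R0=2 P1.R0=1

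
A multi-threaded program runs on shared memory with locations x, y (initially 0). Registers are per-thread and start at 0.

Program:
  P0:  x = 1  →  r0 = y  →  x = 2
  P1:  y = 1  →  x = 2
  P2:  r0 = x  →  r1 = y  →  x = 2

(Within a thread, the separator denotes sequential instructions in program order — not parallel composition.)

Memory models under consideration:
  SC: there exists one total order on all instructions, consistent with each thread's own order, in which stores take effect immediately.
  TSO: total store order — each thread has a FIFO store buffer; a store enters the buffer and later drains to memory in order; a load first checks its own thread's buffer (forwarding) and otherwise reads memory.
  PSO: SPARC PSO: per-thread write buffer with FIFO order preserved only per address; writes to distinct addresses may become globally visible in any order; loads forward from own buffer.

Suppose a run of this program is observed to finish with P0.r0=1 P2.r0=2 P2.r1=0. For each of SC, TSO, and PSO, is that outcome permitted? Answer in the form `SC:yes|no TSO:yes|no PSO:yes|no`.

outcome vector order: (P0.r0,P2.r0,P2.r1)
SC (11): 0/0/0 0/0/1 0/1/0 0/1/1 0/2/0 0/2/1 1/0/0 1/0/1 1/1/0 1/1/1 1/2/1
TSO (11): 0/0/0 0/0/1 0/1/0 0/1/1 0/2/0 0/2/1 1/0/0 1/0/1 1/1/0 1/1/1 1/2/1
PSO (12): 0/0/0 0/0/1 0/1/0 0/1/1 0/2/0 0/2/1 1/0/0 1/0/1 1/1/0 1/1/1 1/2/0 1/2/1
target 1/2/0 ∈ {PSO}

SC:no TSO:no PSO:yes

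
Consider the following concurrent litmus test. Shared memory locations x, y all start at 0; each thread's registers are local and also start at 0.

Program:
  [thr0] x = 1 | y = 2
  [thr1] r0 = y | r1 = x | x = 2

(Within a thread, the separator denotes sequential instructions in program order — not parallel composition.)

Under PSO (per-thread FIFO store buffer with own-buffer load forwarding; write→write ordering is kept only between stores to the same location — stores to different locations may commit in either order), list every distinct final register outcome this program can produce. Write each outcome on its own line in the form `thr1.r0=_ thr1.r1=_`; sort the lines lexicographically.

outcome vector order: (thr1.r0,thr1.r1)
|PSO outcomes| = 4

thr1.r0=0 thr1.r1=0
thr1.r0=0 thr1.r1=1
thr1.r0=2 thr1.r1=0
thr1.r0=2 thr1.r1=1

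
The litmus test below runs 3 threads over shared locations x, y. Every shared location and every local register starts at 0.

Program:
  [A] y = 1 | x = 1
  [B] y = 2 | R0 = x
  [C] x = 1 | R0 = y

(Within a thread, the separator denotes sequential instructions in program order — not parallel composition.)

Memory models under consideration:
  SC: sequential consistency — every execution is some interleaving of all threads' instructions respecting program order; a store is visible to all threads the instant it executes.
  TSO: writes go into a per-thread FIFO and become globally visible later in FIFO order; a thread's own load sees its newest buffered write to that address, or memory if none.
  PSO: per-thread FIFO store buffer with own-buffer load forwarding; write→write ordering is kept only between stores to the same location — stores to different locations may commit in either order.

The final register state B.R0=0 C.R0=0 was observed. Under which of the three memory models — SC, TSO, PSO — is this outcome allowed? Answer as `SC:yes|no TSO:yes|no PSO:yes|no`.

SC:no TSO:yes PSO:yes

outcome vector order: (B.R0,C.R0)
SC (5): <0 1>, <0 2>, <1 0>, <1 1>, <1 2>
TSO (6): <0 0>, <0 1>, <0 2>, <1 0>, <1 1>, <1 2>
PSO (6): <0 0>, <0 1>, <0 2>, <1 0>, <1 1>, <1 2>
target <0 0> ∈ {TSO,PSO}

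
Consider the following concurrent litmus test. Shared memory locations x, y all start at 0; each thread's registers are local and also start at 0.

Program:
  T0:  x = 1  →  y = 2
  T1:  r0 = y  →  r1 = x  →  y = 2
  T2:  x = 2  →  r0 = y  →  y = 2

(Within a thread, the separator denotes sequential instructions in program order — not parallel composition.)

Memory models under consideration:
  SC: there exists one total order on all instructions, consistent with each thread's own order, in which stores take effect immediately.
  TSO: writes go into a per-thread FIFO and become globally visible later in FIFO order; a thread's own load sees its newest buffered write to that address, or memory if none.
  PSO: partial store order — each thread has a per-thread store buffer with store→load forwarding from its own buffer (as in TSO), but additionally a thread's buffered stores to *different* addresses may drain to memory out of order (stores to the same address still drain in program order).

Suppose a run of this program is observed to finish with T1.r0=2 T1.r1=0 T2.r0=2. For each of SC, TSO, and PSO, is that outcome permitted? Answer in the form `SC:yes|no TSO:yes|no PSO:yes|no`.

outcome vector order: (T1.r0,T1.r1,T2.r0)
[SC] allowed = {000; 002; 010; 012; 020; 022; 210; 212; 220; 222}
[TSO] allowed = {000; 002; 010; 012; 020; 022; 210; 212; 220; 222}
[PSO] allowed = {000; 002; 010; 012; 020; 022; 200; 202; 210; 212; 220; 222}
target 202 ∈ {PSO}

SC:no TSO:no PSO:yes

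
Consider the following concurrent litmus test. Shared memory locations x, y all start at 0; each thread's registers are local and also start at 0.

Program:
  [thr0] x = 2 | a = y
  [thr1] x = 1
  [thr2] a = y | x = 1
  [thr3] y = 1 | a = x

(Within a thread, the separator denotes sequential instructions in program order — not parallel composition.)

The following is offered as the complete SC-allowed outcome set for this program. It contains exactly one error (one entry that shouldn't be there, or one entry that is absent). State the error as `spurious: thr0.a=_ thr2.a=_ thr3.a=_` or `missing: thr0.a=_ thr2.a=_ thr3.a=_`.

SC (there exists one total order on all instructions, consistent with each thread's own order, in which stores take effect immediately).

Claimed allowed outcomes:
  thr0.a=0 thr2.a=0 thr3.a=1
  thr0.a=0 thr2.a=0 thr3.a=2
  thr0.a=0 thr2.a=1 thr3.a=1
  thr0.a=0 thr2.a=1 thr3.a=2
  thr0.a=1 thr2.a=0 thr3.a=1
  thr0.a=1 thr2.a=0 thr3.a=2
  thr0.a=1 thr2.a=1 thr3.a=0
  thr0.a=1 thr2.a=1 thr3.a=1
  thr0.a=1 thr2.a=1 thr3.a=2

missing: thr0.a=1 thr2.a=0 thr3.a=0

outcome vector order: (thr0.a,thr2.a,thr3.a)
under SC → 0/0/1, 0/0/2, 0/1/1, 0/1/2, 1/0/0, 1/0/1, 1/0/2, 1/1/0, 1/1/1, 1/1/2
SC∖claimed = {1/0/0}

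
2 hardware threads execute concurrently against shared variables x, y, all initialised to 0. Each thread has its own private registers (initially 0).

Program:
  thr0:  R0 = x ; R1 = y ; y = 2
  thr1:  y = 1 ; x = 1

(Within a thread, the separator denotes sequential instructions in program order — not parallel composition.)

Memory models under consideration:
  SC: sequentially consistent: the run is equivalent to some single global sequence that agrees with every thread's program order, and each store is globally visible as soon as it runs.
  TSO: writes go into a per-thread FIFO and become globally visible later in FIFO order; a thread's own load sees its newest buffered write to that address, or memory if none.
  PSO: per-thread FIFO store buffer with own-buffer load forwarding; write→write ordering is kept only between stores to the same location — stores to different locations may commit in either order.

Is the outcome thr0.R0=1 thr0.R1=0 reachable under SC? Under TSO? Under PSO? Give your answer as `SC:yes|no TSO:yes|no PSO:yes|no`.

SC:no TSO:no PSO:yes

outcome vector order: (thr0.R0,thr0.R1)
SC: 3 outcomes — {0/0; 0/1; 1/1}
TSO: 3 outcomes — {0/0; 0/1; 1/1}
PSO: 4 outcomes — {0/0; 0/1; 1/0; 1/1}
target 1/0 ∈ {PSO}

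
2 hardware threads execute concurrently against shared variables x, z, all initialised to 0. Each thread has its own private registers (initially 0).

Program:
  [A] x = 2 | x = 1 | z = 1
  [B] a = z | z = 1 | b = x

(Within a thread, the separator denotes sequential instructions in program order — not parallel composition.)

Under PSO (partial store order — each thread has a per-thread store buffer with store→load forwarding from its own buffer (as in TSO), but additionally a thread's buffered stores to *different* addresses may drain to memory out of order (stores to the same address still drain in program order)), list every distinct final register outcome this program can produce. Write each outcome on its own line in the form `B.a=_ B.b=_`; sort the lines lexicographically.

outcome vector order: (B.a,B.b)
|PSO outcomes| = 6

B.a=0 B.b=0
B.a=0 B.b=1
B.a=0 B.b=2
B.a=1 B.b=0
B.a=1 B.b=1
B.a=1 B.b=2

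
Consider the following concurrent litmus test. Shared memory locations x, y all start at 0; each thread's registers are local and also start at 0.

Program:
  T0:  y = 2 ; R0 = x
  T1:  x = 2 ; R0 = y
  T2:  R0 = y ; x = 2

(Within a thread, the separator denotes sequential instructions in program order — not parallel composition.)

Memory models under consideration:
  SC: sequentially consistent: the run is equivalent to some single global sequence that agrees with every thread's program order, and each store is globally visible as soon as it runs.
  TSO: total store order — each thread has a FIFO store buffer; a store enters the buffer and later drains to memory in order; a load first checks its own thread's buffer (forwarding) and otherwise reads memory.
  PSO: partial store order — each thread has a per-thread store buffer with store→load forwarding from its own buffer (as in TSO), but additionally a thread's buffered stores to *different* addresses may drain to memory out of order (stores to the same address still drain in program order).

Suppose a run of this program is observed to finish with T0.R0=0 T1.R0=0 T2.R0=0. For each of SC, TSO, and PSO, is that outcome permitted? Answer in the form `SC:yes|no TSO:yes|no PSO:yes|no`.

SC:no TSO:yes PSO:yes

outcome vector order: (T0.R0,T1.R0,T2.R0)
[SC] allowed = {0/2/0, 0/2/2, 2/0/0, 2/0/2, 2/2/0, 2/2/2}
[TSO] allowed = {0/0/0, 0/0/2, 0/2/0, 0/2/2, 2/0/0, 2/0/2, 2/2/0, 2/2/2}
[PSO] allowed = {0/0/0, 0/0/2, 0/2/0, 0/2/2, 2/0/0, 2/0/2, 2/2/0, 2/2/2}
target 0/0/0 ∈ {TSO,PSO}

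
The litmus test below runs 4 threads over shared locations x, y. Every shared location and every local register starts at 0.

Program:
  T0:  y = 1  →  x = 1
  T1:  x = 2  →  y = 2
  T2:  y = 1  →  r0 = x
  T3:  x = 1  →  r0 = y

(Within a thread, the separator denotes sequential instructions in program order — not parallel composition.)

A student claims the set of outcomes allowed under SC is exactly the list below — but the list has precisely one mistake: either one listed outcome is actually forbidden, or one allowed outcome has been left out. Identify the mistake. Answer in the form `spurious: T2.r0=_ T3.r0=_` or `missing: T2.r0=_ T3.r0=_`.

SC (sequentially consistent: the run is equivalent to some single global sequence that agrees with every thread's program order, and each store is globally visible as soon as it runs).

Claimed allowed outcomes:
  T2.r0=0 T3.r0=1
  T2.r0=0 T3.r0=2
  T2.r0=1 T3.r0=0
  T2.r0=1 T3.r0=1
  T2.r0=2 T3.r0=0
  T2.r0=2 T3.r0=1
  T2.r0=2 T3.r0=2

outcome vector order: (T2.r0,T3.r0)
SC (8): 0/1, 0/2, 1/0, 1/1, 1/2, 2/0, 2/1, 2/2
SC∖claimed = {1/2}

missing: T2.r0=1 T3.r0=2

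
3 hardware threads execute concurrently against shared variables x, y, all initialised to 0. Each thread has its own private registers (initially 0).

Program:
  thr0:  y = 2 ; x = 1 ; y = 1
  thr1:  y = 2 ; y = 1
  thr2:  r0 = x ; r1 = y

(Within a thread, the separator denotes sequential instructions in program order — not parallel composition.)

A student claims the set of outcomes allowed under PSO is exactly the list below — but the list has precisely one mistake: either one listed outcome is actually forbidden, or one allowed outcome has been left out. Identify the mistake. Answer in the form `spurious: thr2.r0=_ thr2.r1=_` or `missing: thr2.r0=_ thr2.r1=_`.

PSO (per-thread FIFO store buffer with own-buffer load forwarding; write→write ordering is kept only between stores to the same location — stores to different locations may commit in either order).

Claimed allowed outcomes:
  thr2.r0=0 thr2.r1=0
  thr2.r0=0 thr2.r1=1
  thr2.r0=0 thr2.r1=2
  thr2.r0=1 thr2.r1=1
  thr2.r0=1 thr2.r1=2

missing: thr2.r0=1 thr2.r1=0

outcome vector order: (thr2.r0,thr2.r1)
[PSO] allowed = {(0,0), (0,1), (0,2), (1,0), (1,1), (1,2)}
PSO∖claimed = {(1,0)}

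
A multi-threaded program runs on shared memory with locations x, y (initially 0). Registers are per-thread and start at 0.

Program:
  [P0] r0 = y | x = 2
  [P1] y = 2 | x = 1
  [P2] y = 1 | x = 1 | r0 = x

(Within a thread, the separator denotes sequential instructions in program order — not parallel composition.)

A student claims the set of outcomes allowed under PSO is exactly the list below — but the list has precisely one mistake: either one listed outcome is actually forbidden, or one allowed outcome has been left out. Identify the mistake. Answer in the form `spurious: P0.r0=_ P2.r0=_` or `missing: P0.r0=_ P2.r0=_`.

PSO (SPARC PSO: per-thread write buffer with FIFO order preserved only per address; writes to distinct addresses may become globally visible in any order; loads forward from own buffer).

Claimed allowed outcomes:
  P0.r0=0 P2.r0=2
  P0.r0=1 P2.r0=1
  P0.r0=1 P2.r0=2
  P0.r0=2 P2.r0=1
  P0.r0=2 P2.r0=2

outcome vector order: (P0.r0,P2.r0)
[PSO] allowed = {(0,1), (0,2), (1,1), (1,2), (2,1), (2,2)}
PSO∖claimed = {(0,1)}

missing: P0.r0=0 P2.r0=1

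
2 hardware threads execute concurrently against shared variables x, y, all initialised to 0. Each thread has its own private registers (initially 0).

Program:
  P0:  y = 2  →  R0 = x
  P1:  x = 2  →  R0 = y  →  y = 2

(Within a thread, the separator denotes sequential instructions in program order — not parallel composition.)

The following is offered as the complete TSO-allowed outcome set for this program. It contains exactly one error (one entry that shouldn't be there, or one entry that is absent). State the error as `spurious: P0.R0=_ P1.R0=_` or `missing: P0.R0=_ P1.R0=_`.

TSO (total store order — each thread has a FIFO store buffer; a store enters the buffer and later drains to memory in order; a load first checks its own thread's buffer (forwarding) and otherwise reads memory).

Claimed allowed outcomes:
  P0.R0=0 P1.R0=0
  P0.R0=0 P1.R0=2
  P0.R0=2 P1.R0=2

outcome vector order: (P0.R0,P1.R0)
[TSO] allowed = {00, 02, 20, 22}
TSO∖claimed = {20}

missing: P0.R0=2 P1.R0=0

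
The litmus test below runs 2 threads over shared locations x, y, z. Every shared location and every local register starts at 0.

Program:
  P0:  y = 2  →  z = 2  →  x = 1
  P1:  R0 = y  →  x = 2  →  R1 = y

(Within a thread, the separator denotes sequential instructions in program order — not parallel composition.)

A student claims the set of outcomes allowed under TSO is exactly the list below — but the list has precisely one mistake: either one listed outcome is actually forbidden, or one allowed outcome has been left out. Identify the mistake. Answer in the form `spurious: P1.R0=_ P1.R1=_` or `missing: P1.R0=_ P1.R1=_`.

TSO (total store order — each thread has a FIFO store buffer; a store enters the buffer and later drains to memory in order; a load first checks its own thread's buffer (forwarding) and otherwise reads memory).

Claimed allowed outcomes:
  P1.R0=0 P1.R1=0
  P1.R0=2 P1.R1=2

missing: P1.R0=0 P1.R1=2

outcome vector order: (P1.R0,P1.R1)
TSO (3): (0,0); (0,2); (2,2)
TSO∖claimed = {(0,2)}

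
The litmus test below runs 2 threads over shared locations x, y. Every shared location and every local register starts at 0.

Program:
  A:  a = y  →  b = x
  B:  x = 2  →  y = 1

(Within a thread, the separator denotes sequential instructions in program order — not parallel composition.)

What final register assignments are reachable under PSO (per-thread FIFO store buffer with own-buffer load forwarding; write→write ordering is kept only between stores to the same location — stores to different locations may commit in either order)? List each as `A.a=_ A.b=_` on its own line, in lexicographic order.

outcome vector order: (A.a,A.b)
|PSO outcomes| = 4

A.a=0 A.b=0
A.a=0 A.b=2
A.a=1 A.b=0
A.a=1 A.b=2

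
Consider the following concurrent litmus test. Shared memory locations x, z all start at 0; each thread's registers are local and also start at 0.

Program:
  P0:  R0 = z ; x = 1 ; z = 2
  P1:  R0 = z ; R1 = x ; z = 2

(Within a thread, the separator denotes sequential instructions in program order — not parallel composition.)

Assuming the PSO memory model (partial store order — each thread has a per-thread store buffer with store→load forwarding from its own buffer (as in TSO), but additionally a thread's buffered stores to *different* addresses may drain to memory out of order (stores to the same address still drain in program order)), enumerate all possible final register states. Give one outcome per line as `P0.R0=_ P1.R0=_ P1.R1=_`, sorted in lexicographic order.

P0.R0=0 P1.R0=0 P1.R1=0
P0.R0=0 P1.R0=0 P1.R1=1
P0.R0=0 P1.R0=2 P1.R1=0
P0.R0=0 P1.R0=2 P1.R1=1
P0.R0=2 P1.R0=0 P1.R1=0

outcome vector order: (P0.R0,P1.R0,P1.R1)
|PSO outcomes| = 5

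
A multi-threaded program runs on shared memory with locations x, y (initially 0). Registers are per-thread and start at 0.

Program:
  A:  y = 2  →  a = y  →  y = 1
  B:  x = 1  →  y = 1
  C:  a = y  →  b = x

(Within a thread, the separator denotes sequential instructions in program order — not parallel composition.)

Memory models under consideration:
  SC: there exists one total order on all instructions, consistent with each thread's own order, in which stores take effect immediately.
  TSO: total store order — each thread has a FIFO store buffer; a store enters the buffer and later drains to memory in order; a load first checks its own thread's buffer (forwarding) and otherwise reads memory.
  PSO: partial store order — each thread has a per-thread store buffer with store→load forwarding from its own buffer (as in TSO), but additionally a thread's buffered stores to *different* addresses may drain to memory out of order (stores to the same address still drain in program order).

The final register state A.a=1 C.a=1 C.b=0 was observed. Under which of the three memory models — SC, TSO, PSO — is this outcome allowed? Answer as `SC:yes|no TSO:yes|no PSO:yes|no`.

outcome vector order: (A.a,C.a,C.b)
SC (11): <1 0 0> <1 0 1> <1 1 1> <1 2 0> <1 2 1> <2 0 0> <2 0 1> <2 1 0> <2 1 1> <2 2 0> <2 2 1>
TSO (11): <1 0 0> <1 0 1> <1 1 1> <1 2 0> <1 2 1> <2 0 0> <2 0 1> <2 1 0> <2 1 1> <2 2 0> <2 2 1>
PSO (12): <1 0 0> <1 0 1> <1 1 0> <1 1 1> <1 2 0> <1 2 1> <2 0 0> <2 0 1> <2 1 0> <2 1 1> <2 2 0> <2 2 1>
target <1 1 0> ∈ {PSO}

SC:no TSO:no PSO:yes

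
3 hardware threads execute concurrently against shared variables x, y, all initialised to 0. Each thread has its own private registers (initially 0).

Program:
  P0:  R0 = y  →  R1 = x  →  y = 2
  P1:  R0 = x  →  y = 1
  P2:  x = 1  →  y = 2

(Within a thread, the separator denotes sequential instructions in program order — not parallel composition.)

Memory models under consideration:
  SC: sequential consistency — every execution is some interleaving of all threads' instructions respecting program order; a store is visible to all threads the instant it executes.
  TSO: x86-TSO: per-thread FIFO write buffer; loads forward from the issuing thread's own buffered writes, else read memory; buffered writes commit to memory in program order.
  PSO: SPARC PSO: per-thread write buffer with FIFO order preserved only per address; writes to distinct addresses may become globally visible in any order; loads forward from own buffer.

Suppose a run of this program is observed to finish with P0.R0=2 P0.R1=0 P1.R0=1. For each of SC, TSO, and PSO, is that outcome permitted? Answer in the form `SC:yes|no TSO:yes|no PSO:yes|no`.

outcome vector order: (P0.R0,P0.R1,P1.R0)
SC: 9 outcomes — {000, 001, 010, 011, 100, 110, 111, 210, 211}
TSO: 9 outcomes — {000, 001, 010, 011, 100, 110, 111, 210, 211}
PSO: 11 outcomes — {000, 001, 010, 011, 100, 110, 111, 200, 201, 210, 211}
target 201 ∈ {PSO}

SC:no TSO:no PSO:yes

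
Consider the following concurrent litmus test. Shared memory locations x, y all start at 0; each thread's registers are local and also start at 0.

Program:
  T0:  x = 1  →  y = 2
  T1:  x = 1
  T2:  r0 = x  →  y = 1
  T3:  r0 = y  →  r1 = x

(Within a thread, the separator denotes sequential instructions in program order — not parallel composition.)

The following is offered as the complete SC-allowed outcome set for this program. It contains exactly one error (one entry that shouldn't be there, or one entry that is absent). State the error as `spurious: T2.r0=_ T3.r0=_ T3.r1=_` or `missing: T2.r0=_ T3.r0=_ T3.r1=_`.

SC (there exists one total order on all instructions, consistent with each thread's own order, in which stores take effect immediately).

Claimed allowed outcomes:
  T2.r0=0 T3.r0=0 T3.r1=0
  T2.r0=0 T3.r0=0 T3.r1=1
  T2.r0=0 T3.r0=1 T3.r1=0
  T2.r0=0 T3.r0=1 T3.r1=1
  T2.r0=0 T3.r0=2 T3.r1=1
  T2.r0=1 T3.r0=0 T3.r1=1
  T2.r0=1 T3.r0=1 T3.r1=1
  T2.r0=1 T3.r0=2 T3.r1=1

missing: T2.r0=1 T3.r0=0 T3.r1=0

outcome vector order: (T2.r0,T3.r0,T3.r1)
SC (9): (0,0,0), (0,0,1), (0,1,0), (0,1,1), (0,2,1), (1,0,0), (1,0,1), (1,1,1), (1,2,1)
SC∖claimed = {(1,0,0)}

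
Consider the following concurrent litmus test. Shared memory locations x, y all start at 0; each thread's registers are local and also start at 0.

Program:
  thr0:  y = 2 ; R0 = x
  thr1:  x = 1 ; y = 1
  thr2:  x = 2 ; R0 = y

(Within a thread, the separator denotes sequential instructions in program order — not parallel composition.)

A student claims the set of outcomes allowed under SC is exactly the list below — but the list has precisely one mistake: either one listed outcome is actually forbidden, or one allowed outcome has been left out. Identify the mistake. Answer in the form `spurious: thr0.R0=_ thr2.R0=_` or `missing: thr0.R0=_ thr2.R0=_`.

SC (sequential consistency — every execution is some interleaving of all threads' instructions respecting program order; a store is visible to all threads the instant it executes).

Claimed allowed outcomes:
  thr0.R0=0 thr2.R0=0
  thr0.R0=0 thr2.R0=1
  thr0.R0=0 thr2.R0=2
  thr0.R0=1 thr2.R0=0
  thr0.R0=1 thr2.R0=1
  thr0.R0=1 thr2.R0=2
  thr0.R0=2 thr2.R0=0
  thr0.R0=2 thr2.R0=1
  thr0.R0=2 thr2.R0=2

spurious: thr0.R0=0 thr2.R0=0

outcome vector order: (thr0.R0,thr2.R0)
[SC] allowed = {(0,1) (0,2) (1,0) (1,1) (1,2) (2,0) (2,1) (2,2)}
claimed∖SC = {(0,0)}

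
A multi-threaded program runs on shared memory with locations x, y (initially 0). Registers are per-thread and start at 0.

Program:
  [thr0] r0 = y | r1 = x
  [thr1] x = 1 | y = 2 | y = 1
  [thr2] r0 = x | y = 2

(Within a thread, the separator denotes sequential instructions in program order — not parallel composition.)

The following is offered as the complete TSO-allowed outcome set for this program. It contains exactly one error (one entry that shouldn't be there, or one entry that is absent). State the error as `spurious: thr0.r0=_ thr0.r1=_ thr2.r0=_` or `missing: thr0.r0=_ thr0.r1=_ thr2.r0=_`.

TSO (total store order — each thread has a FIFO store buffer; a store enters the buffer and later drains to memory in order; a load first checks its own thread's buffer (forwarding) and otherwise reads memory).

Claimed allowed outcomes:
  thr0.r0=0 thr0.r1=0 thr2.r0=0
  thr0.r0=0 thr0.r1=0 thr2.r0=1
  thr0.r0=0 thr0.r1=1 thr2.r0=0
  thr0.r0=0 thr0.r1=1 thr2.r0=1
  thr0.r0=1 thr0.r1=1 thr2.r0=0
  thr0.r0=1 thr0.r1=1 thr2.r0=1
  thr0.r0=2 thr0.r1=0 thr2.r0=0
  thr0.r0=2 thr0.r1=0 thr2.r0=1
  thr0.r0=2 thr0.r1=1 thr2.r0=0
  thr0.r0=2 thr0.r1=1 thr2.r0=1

outcome vector order: (thr0.r0,thr0.r1,thr2.r0)
under TSO → (0,0,0); (0,0,1); (0,1,0); (0,1,1); (1,1,0); (1,1,1); (2,0,0); (2,1,0); (2,1,1)
claimed∖TSO = {(2,0,1)}

spurious: thr0.r0=2 thr0.r1=0 thr2.r0=1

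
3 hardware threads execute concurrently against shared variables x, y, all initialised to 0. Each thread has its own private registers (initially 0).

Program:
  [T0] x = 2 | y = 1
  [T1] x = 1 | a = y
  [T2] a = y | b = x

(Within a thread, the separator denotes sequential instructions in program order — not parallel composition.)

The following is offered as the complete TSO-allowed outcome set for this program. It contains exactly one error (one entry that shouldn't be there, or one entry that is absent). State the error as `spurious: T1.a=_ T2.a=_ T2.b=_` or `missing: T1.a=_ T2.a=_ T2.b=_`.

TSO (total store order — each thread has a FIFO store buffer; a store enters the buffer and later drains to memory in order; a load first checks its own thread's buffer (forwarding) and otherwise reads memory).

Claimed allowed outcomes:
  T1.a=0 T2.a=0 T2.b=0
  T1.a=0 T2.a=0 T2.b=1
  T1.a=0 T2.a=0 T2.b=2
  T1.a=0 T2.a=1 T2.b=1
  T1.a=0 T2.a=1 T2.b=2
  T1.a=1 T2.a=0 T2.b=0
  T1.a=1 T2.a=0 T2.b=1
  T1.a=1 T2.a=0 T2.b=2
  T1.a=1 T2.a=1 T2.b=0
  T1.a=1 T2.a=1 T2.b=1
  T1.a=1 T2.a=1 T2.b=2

outcome vector order: (T1.a,T2.a,T2.b)
under TSO → 0/0/0 0/0/1 0/0/2 0/1/1 0/1/2 1/0/0 1/0/1 1/0/2 1/1/1 1/1/2
claimed∖TSO = {1/1/0}

spurious: T1.a=1 T2.a=1 T2.b=0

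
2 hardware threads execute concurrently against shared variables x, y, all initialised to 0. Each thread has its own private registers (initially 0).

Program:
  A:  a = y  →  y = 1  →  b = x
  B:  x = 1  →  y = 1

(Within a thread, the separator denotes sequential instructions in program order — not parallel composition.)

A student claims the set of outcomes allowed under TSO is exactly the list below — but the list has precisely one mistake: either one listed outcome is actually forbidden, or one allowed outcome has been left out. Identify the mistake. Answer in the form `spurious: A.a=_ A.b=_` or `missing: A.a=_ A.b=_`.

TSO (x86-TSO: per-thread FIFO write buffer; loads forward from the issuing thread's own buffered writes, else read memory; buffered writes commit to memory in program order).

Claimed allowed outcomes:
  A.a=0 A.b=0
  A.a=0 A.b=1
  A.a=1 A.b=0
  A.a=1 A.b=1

outcome vector order: (A.a,A.b)
under TSO → <0 0>, <0 1>, <1 1>
claimed∖TSO = {<1 0>}

spurious: A.a=1 A.b=0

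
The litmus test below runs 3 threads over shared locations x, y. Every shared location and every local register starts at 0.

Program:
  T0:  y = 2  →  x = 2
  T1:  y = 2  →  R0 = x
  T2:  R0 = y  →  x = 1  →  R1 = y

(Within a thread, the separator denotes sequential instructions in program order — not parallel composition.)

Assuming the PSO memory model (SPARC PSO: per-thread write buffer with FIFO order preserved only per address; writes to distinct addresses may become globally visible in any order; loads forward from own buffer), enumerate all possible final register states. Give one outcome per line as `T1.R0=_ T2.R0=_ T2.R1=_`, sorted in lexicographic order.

outcome vector order: (T1.R0,T2.R0,T2.R1)
|PSO outcomes| = 9

T1.R0=0 T2.R0=0 T2.R1=0
T1.R0=0 T2.R0=0 T2.R1=2
T1.R0=0 T2.R0=2 T2.R1=2
T1.R0=1 T2.R0=0 T2.R1=0
T1.R0=1 T2.R0=0 T2.R1=2
T1.R0=1 T2.R0=2 T2.R1=2
T1.R0=2 T2.R0=0 T2.R1=0
T1.R0=2 T2.R0=0 T2.R1=2
T1.R0=2 T2.R0=2 T2.R1=2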